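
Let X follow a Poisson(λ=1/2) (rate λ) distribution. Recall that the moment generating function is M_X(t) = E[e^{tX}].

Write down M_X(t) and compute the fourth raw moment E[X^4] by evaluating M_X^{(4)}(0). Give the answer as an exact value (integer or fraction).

M_X(t) = e^(e^(t)/2 - 1/2)
M′(t) = e^(-1/2)*e^(t)*e^(e^(t)/2)/2
M′′(t) = (e^(2*t)*e^(e^(t)/2) + 2*e^(t)*e^(e^(t)/2))*e^(-1/2)/4
M′′′(t) = (e^(3*t)*e^(e^(t)/2) + 6*e^(2*t)*e^(e^(t)/2) + 4*e^(t)*e^(e^(t)/2))*e^(-1/2)/8
M′′′′(t) = (e^(4*t)*e^(e^(t)/2) + 12*e^(3*t)*e^(e^(t)/2) + 28*e^(2*t)*e^(e^(t)/2) + 8*e^(t)*e^(e^(t)/2))*e^(-1/2)/16

E[X^4] = M′′′′(0) = 49/16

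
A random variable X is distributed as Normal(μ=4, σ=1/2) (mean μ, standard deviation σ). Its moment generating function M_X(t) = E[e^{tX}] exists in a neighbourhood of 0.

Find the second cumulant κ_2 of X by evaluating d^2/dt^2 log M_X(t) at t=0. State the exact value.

M_X(t) = e^(t^2/8 + 4*t)
K_X(t) = log M_X(t) = t^2/8 + 4*t
dK/dt = t/4 + 4
d^2K/dt^2 = 1/4

κ_2 = d^2K/dt^2 |_{t=0} = 1/4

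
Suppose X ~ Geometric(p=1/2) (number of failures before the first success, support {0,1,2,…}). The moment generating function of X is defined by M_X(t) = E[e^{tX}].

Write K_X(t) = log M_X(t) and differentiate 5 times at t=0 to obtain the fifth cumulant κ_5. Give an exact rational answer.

M_X(t) = 1/(2*(1 - e^(t)/2))
K_X(t) = log M_X(t) = -log(1 - e^(t)/2) - log(2)
D^5[K](t) = (-2*e^(4*t) - 44*e^(3*t) - 88*e^(2*t) - 16*e^(t))/(e^(5*t) - 10*e^(4*t) + 40*e^(3*t) - 80*e^(2*t) + 80*e^(t) - 32)

κ_5 = D^5[K](0) = 150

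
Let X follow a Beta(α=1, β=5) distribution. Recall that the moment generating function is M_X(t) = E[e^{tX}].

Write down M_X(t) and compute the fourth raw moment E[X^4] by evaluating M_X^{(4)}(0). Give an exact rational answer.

E[X^4] = d^4M/dt^4 |_{t=0} = 1/126

M_X(t) = ₁F₁(1; 6; t)
dM/dt = ₁F₁(2; 7; t)/6
d^2M/dt^2 = ₁F₁(3; 8; t)/21
d^3M/dt^3 = ₁F₁(4; 9; t)/56
d^4M/dt^4 = ₁F₁(5; 10; t)/126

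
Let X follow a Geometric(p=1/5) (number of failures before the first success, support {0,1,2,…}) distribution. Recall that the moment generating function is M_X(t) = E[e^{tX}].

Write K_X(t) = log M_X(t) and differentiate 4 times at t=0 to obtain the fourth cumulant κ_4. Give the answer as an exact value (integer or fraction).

κ_4 = D^4[K](0) = 2420

M_X(t) = 1/(5*(1 - 4*e^(t)/5))
K_X(t) = log M_X(t) = -log(1 - 4*e^(t)/5) - log(5)
D^4[K](t) = (320*e^(3*t) + 1600*e^(2*t) + 500*e^(t))/(256*e^(4*t) - 1280*e^(3*t) + 2400*e^(2*t) - 2000*e^(t) + 625)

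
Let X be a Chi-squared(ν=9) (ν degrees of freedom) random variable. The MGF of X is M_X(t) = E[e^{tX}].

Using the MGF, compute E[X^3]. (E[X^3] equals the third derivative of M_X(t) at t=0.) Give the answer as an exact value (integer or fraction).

M_X(t) = (1 - 2*t)^(-9/2)

E[X^3] = M^(3)(0) = 1287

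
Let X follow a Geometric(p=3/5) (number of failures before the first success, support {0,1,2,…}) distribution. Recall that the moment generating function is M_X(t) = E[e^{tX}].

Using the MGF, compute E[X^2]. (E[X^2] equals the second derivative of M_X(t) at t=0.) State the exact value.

E[X^2] = d^2M/dt^2 |_{t=0} = 14/9

M_X(t) = 3/(5*(1 - 2*e^(t)/5))
dM/dt = 6*e^(t)/(4*e^(2*t) - 20*e^(t) + 25)
d^2M/dt^2 = (-12*e^(2*t) - 30*e^(t))/(8*e^(3*t) - 60*e^(2*t) + 150*e^(t) - 125)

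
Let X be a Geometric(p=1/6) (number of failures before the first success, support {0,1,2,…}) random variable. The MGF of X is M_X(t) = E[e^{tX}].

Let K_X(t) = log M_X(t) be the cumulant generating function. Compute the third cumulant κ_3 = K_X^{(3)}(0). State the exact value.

M_X(t) = 1/(6*(1 - 5*e^(t)/6))
K_X(t) = log M_X(t) = -log(1 - 5*e^(t)/6) - log(6)
D^3[K](t) = (-150*e^(2*t) - 180*e^(t))/(125*e^(3*t) - 450*e^(2*t) + 540*e^(t) - 216)

κ_3 = D^3[K](0) = 330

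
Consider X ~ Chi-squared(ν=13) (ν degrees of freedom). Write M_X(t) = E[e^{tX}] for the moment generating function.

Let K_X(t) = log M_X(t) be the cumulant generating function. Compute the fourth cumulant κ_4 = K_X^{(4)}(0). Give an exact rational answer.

κ_4 = d^4K/dt^4 |_{t=0} = 624

M_X(t) = (1 - 2*t)^(-13/2)
K_X(t) = log M_X(t) = -13*log(1 - 2*t)/2
dK/dt = -13/(2*t - 1)
d^2K/dt^2 = 26/(4*t^2 - 4*t + 1)
d^3K/dt^3 = -104/(8*t^3 - 12*t^2 + 6*t - 1)
d^4K/dt^4 = 624/(16*t^4 - 32*t^3 + 24*t^2 - 8*t + 1)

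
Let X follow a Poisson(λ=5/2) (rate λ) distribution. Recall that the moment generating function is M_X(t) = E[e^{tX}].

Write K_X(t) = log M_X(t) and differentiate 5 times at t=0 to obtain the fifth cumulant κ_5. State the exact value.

M_X(t) = e^(5*e^(t)/2 - 5/2)
K_X(t) = log M_X(t) = 5*e^(t)/2 - 5/2
K^(5)(t) = 5*e^(t)/2

κ_5 = K^(5)(0) = 5/2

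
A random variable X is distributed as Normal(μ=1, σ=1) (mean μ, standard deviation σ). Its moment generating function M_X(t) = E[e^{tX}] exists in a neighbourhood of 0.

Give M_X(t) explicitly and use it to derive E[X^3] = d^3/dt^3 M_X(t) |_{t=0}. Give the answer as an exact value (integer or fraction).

M_X(t) = e^(t^2/2 + t)
D^3[M](t) = t^3*e^(t)*e^(t^2/2) + 3*t^2*e^(t)*e^(t^2/2) + 6*t*e^(t)*e^(t^2/2) + 4*e^(t)*e^(t^2/2)

E[X^3] = D^3[M](0) = 4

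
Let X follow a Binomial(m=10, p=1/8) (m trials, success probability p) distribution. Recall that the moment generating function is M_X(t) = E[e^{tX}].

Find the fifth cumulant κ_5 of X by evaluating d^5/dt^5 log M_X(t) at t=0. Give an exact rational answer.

κ_5 = D^5[K](0) = -525/2048

M_X(t) = (e^(t)/8 + 7/8)^10
K_X(t) = log M_X(t) = 10*log(e^(t)/8 + 7/8)
D^5[K](t) = (-70*e^(4*t) + 5390*e^(3*t) - 37730*e^(2*t) + 24010*e^(t))/(e^(5*t) + 35*e^(4*t) + 490*e^(3*t) + 3430*e^(2*t) + 12005*e^(t) + 16807)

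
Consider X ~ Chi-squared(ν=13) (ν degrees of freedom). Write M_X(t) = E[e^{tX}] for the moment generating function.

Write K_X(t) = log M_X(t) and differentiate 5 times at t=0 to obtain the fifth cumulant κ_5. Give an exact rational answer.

κ_5 = K′′′′′(0) = 4992

M_X(t) = (1 - 2*t)^(-13/2)
K_X(t) = log M_X(t) = -13*log(1 - 2*t)/2
K′(t) = -13/(2*t - 1)
K′′(t) = 26/(4*t^2 - 4*t + 1)
K′′′(t) = -104/(8*t^3 - 12*t^2 + 6*t - 1)
K′′′′(t) = 624/(16*t^4 - 32*t^3 + 24*t^2 - 8*t + 1)
K′′′′′(t) = -4992/(32*t^5 - 80*t^4 + 80*t^3 - 40*t^2 + 10*t - 1)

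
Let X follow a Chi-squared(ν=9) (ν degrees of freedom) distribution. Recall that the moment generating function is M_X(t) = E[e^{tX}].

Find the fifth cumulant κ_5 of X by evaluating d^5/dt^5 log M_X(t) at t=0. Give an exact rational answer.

M_X(t) = (1 - 2*t)^(-9/2)
K_X(t) = log M_X(t) = -9*log(1 - 2*t)/2
K^(5)(t) = -3456/(32*t^5 - 80*t^4 + 80*t^3 - 40*t^2 + 10*t - 1)

κ_5 = K^(5)(0) = 3456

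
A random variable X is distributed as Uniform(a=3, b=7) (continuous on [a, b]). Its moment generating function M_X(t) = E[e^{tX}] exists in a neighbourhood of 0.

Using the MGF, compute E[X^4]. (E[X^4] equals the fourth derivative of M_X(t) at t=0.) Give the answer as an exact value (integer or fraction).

E[X^4] = d^4M/dt^4 |_{t=0} = 4141/5

M_X(t) = (e^(7*t) - e^(3*t))/(4*t)
dM/dt = (7*t*e^(7*t) - 3*t*e^(3*t) - e^(7*t) + e^(3*t))/(4*t^2)
d^2M/dt^2 = (49*t^2*e^(7*t) - 9*t^2*e^(3*t) - 14*t*e^(7*t) + 6*t*e^(3*t) + 2*e^(7*t) - 2*e^(3*t))/(4*t^3)
d^3M/dt^3 = (343*t^3*e^(7*t) - 27*t^3*e^(3*t) - 147*t^2*e^(7*t) + 27*t^2*e^(3*t) + 42*t*e^(7*t) - 18*t*e^(3*t) - 6*e^(7*t) + 6*e^(3*t))/(4*t^4)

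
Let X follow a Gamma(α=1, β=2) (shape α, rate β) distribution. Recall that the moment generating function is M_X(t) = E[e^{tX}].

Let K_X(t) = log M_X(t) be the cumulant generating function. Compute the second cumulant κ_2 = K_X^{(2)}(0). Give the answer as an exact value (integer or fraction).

M_X(t) = 2/(2 - t)
K_X(t) = log M_X(t) = -log(2 - t) + log(2)
D^2[K](t) = 1/(t^2 - 4*t + 4)

κ_2 = D^2[K](0) = 1/4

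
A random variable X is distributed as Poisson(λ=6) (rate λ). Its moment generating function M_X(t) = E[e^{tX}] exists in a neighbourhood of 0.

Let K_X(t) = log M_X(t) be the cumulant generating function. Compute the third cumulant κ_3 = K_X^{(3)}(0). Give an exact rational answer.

M_X(t) = e^(6*e^(t) - 6)
K_X(t) = log M_X(t) = 6*e^(t) - 6
K′(t) = 6*e^(t)
K′′(t) = 6*e^(t)
K′′′(t) = 6*e^(t)

κ_3 = K′′′(0) = 6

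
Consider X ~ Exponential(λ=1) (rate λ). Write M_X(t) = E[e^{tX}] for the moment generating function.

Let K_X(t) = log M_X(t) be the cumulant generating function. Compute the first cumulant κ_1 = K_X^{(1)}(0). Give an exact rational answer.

M_X(t) = 1/(1 - t)
K_X(t) = log M_X(t) = -log(1 - t)
D[K](t) = -1/(t - 1)

κ_1 = D[K](0) = 1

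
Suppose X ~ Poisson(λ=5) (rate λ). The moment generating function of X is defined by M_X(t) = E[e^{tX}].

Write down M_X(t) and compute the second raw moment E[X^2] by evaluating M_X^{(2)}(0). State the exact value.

E[X^2] = M^(2)(0) = 30

M_X(t) = e^(5*e^(t) - 5)
M^(2)(t) = (25*e^(2*t)*e^(5*e^(t)) + 5*e^(t)*e^(5*e^(t)))*e^(-5)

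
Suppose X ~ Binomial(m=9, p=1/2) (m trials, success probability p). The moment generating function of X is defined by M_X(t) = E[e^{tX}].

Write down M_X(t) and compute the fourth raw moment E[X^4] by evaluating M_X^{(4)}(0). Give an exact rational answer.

E[X^4] = d^4M/dt^4 |_{t=0} = 1395/2

M_X(t) = (e^(t)/2 + 1/2)^9
dM/dt = 9*e^(9*t)/512 + 9*e^(8*t)/64 + 63*e^(7*t)/128 + 63*e^(6*t)/64 + 315*e^(5*t)/256 + 63*e^(4*t)/64 + 63*e^(3*t)/128 + 9*e^(2*t)/64 + 9*e^(t)/512
d^2M/dt^2 = 81*e^(9*t)/512 + 9*e^(8*t)/8 + 441*e^(7*t)/128 + 189*e^(6*t)/32 + 1575*e^(5*t)/256 + 63*e^(4*t)/16 + 189*e^(3*t)/128 + 9*e^(2*t)/32 + 9*e^(t)/512
d^3M/dt^3 = 729*e^(9*t)/512 + 9*e^(8*t) + 3087*e^(7*t)/128 + 567*e^(6*t)/16 + 7875*e^(5*t)/256 + 63*e^(4*t)/4 + 567*e^(3*t)/128 + 9*e^(2*t)/16 + 9*e^(t)/512
d^4M/dt^4 = 6561*e^(9*t)/512 + 72*e^(8*t) + 21609*e^(7*t)/128 + 1701*e^(6*t)/8 + 39375*e^(5*t)/256 + 63*e^(4*t) + 1701*e^(3*t)/128 + 9*e^(2*t)/8 + 9*e^(t)/512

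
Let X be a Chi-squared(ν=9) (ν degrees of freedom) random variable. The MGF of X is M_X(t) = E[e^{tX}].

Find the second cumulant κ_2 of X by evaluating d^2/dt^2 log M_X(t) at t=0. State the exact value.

M_X(t) = (1 - 2*t)^(-9/2)
K_X(t) = log M_X(t) = -9*log(1 - 2*t)/2
dK/dt = -9/(2*t - 1)
d^2K/dt^2 = 18/(4*t^2 - 4*t + 1)

κ_2 = d^2K/dt^2 |_{t=0} = 18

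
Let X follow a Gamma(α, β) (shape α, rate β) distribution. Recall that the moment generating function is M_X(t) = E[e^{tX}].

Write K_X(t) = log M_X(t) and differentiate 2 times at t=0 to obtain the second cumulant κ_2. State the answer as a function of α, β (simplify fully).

M_X(t) = (β/(β - t))^α
K_X(t) = log M_X(t) = α*(log(β) - log(β - t))
dK/dt = -α/(-β + t)
d^2K/dt^2 = α/(β^2 - 2*β*t + t^2)

κ_2 = d^2K/dt^2 |_{t=0} = α/β^2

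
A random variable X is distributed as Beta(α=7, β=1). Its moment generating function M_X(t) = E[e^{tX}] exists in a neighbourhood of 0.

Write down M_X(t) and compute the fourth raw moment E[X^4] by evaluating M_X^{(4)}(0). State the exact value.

M_X(t) = ₁F₁(7; 8; t)
M^(4)(t) = 7*₁F₁(11; 12; t)/11

E[X^4] = M^(4)(0) = 7/11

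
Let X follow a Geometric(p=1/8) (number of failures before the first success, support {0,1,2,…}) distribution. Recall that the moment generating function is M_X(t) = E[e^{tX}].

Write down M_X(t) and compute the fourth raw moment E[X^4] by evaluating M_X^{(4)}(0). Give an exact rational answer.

E[X^4] = M′′′′(0) = 70665

M_X(t) = 1/(8*(1 - 7*e^(t)/8))
M′(t) = 7*e^(t)/(49*e^(2*t) - 112*e^(t) + 64)
M′′(t) = (-49*e^(2*t) - 56*e^(t))/(343*e^(3*t) - 1176*e^(2*t) + 1344*e^(t) - 512)
M′′′(t) = (343*e^(3*t) + 1568*e^(2*t) + 448*e^(t))/(2401*e^(4*t) - 10976*e^(3*t) + 18816*e^(2*t) - 14336*e^(t) + 4096)
M′′′′(t) = (-2401*e^(4*t) - 30184*e^(3*t) - 34496*e^(2*t) - 3584*e^(t))/(16807*e^(5*t) - 96040*e^(4*t) + 219520*e^(3*t) - 250880*e^(2*t) + 143360*e^(t) - 32768)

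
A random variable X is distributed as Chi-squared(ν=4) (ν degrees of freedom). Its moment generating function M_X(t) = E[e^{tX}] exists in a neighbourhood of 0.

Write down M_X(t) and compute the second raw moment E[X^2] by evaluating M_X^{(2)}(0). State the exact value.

E[X^2] = M^(2)(0) = 24

M_X(t) = (1 - 2*t)^(-2)
M^(2)(t) = 24/(16*t^4 - 32*t^3 + 24*t^2 - 8*t + 1)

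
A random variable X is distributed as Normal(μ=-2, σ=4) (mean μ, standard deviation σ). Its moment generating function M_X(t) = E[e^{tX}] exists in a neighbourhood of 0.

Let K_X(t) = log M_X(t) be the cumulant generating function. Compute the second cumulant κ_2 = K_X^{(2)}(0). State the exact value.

M_X(t) = e^(8*t^2 - 2*t)
K_X(t) = log M_X(t) = 8*t^2 - 2*t
dK/dt = 16*t - 2
d^2K/dt^2 = 16

κ_2 = d^2K/dt^2 |_{t=0} = 16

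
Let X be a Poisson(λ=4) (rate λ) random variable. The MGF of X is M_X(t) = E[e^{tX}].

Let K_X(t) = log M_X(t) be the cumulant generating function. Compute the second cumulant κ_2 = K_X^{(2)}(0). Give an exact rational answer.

κ_2 = K^(2)(0) = 4

M_X(t) = e^(4*e^(t) - 4)
K_X(t) = log M_X(t) = 4*e^(t) - 4
K^(2)(t) = 4*e^(t)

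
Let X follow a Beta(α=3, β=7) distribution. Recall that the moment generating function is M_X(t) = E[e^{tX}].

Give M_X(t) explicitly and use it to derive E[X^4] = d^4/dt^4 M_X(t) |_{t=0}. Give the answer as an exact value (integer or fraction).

E[X^4] = M^(4)(0) = 3/143

M_X(t) = ₁F₁(3; 10; t)
M^(4)(t) = 3*₁F₁(7; 14; t)/143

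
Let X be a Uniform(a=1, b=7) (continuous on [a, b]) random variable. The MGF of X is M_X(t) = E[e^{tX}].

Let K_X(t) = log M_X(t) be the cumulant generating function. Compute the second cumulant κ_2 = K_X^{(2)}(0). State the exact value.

M_X(t) = (e^(7*t) - e^(t))/(6*t)
K_X(t) = log M_X(t) = -log(t) + log(e^(7*t) - e^(t)) - log(6)
dK/dt = (7*t*e^(6*t) - t - e^(6*t) + 1)/(t*e^(6*t) - t)
d^2K/dt^2 = (-36*t^2*e^(6*t) + e^(12*t) - 2*e^(6*t) + 1)/(t^2*e^(12*t) - 2*t^2*e^(6*t) + t^2)

κ_2 = d^2K/dt^2 |_{t=0} = 3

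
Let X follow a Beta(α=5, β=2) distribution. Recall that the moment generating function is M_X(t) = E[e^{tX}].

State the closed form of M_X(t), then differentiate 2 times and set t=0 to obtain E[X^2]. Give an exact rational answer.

M_X(t) = ₁F₁(5; 7; t)
dM/dt = 5*₁F₁(6; 8; t)/7
d^2M/dt^2 = 15*₁F₁(7; 9; t)/28

E[X^2] = d^2M/dt^2 |_{t=0} = 15/28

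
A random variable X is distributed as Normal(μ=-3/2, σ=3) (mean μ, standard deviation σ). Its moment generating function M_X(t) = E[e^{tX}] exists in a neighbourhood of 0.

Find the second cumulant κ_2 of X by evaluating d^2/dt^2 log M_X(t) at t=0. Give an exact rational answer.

M_X(t) = e^(9*t^2/2 - 3*t/2)
K_X(t) = log M_X(t) = 9*t^2/2 - 3*t/2
K′(t) = 9*t - 3/2
K′′(t) = 9

κ_2 = K′′(0) = 9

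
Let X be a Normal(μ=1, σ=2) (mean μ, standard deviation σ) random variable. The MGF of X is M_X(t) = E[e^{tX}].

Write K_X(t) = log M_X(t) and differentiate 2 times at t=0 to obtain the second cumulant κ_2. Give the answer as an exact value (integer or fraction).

κ_2 = K′′(0) = 4

M_X(t) = e^(2*t^2 + t)
K_X(t) = log M_X(t) = 2*t^2 + t
K′(t) = 4*t + 1
K′′(t) = 4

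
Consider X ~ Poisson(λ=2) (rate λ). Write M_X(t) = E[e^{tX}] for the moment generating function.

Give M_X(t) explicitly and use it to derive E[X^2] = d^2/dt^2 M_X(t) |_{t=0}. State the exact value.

E[X^2] = d^2M/dt^2 |_{t=0} = 6

M_X(t) = e^(2*e^(t) - 2)
dM/dt = 2*e^(-2)*e^(t)*e^(2*e^(t))
d^2M/dt^2 = (4*e^(2*t)*e^(2*e^(t)) + 2*e^(t)*e^(2*e^(t)))*e^(-2)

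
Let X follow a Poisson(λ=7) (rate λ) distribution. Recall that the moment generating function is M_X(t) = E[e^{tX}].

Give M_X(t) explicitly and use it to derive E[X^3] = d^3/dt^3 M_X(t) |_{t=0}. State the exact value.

E[X^3] = M′′′(0) = 497

M_X(t) = e^(7*e^(t) - 7)
M′(t) = 7*e^(-7)*e^(t)*e^(7*e^(t))
M′′(t) = (49*e^(2*t)*e^(7*e^(t)) + 7*e^(t)*e^(7*e^(t)))*e^(-7)
M′′′(t) = (343*e^(3*t)*e^(7*e^(t)) + 147*e^(2*t)*e^(7*e^(t)) + 7*e^(t)*e^(7*e^(t)))*e^(-7)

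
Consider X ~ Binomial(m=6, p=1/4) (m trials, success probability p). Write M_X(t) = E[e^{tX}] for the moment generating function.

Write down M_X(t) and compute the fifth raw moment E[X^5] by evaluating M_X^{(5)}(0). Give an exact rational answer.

E[X^5] = M′′′′′(0) = 5841/64

M_X(t) = (e^(t)/4 + 3/4)^6
M′(t) = 3*e^(6*t)/2048 + 45*e^(5*t)/2048 + 135*e^(4*t)/1024 + 405*e^(3*t)/1024 + 1215*e^(2*t)/2048 + 729*e^(t)/2048
M′′(t) = 9*e^(6*t)/1024 + 225*e^(5*t)/2048 + 135*e^(4*t)/256 + 1215*e^(3*t)/1024 + 1215*e^(2*t)/1024 + 729*e^(t)/2048
M′′′(t) = 27*e^(6*t)/512 + 1125*e^(5*t)/2048 + 135*e^(4*t)/64 + 3645*e^(3*t)/1024 + 1215*e^(2*t)/512 + 729*e^(t)/2048
M′′′′(t) = 81*e^(6*t)/256 + 5625*e^(5*t)/2048 + 135*e^(4*t)/16 + 10935*e^(3*t)/1024 + 1215*e^(2*t)/256 + 729*e^(t)/2048
M′′′′′(t) = 243*e^(6*t)/128 + 28125*e^(5*t)/2048 + 135*e^(4*t)/4 + 32805*e^(3*t)/1024 + 1215*e^(2*t)/128 + 729*e^(t)/2048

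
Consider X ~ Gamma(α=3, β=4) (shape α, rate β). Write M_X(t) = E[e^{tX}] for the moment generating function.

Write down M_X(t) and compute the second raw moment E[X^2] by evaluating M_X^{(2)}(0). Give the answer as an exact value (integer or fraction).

E[X^2] = d^2M/dt^2 |_{t=0} = 3/4

M_X(t) = 64/(4 - t)^3
dM/dt = 192/(t^4 - 16*t^3 + 96*t^2 - 256*t + 256)
d^2M/dt^2 = -768/(t^5 - 20*t^4 + 160*t^3 - 640*t^2 + 1280*t - 1024)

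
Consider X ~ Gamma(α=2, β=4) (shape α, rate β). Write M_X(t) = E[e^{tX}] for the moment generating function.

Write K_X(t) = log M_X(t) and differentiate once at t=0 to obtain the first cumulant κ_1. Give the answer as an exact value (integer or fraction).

M_X(t) = 16/(4 - t)^2
K_X(t) = log M_X(t) = -2*log(4 - t) + 4*log(2)
K′(t) = -2/(t - 4)

κ_1 = K′(0) = 1/2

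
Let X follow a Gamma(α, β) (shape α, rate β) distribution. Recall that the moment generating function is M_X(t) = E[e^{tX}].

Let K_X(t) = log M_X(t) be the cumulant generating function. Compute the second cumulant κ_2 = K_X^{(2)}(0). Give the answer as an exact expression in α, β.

M_X(t) = (β/(β - t))^α
K_X(t) = log M_X(t) = α*(log(β) - log(β - t))
dK/dt = -α/(-β + t)
d^2K/dt^2 = α/(β^2 - 2*β*t + t^2)

κ_2 = d^2K/dt^2 |_{t=0} = α/β^2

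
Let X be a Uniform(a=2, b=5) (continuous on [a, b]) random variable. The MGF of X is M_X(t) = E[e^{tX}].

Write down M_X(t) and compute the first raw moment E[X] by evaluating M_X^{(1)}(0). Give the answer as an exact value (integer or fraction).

M_X(t) = (e^(5*t) - e^(2*t))/(3*t)
M^(1)(t) = (5*t*e^(5*t) - 2*t*e^(2*t) - e^(5*t) + e^(2*t))/(3*t^2)

E[X] = M^(1)(0) = 7/2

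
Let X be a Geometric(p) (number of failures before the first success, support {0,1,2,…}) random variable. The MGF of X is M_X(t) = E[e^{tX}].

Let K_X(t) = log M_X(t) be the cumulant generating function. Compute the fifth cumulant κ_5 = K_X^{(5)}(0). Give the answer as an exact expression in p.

κ_5 = K^(5)(0) = (p^4 - 15*p^3 + 50*p^2 - 60*p + 24)/p^5

M_X(t) = p/(-(1 - p)*e^(t) + 1)
K_X(t) = log M_X(t) = log(p) - log(-(1 - p)*e^(t) + 1)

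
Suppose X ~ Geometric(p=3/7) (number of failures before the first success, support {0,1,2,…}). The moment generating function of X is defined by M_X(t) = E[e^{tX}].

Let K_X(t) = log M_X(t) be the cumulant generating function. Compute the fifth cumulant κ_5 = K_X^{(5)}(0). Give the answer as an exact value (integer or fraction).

κ_5 = K′′′′′(0) = 35420/81

M_X(t) = 3/(7*(1 - 4*e^(t)/7))
K_X(t) = log M_X(t) = -log(1 - 4*e^(t)/7) - log(7) + log(3)
K′(t) = -4*e^(t)/(4*e^(t) - 7)
K′′(t) = 28*e^(t)/(16*e^(2*t) - 56*e^(t) + 49)
K′′′(t) = (-112*e^(2*t) - 196*e^(t))/(64*e^(3*t) - 336*e^(2*t) + 588*e^(t) - 343)
K′′′′(t) = (448*e^(3*t) + 3136*e^(2*t) + 1372*e^(t))/(256*e^(4*t) - 1792*e^(3*t) + 4704*e^(2*t) - 5488*e^(t) + 2401)
K′′′′′(t) = (-1792*e^(4*t) - 34496*e^(3*t) - 60368*e^(2*t) - 9604*e^(t))/(1024*e^(5*t) - 8960*e^(4*t) + 31360*e^(3*t) - 54880*e^(2*t) + 48020*e^(t) - 16807)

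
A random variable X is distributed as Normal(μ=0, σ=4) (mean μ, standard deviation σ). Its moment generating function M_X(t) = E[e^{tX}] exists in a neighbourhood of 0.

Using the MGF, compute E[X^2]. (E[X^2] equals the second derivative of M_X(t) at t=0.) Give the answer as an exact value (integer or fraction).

E[X^2] = M^(2)(0) = 16

M_X(t) = e^(8*t^2)
M^(2)(t) = 256*t^2*e^(8*t^2) + 16*e^(8*t^2)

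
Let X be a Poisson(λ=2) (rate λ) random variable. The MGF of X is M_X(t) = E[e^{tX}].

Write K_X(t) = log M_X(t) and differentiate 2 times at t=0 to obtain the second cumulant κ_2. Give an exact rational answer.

κ_2 = K′′(0) = 2

M_X(t) = e^(2*e^(t) - 2)
K_X(t) = log M_X(t) = 2*e^(t) - 2
K′(t) = 2*e^(t)
K′′(t) = 2*e^(t)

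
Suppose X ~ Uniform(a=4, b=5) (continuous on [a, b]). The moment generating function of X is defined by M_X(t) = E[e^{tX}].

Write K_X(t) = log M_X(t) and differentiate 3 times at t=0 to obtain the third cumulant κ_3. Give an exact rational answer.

M_X(t) = (e^(5*t) - e^(4*t))/t
K_X(t) = log M_X(t) = -log(t) + log(e^(5*t) - e^(4*t))
K^(3)(t) = (t^3*e^(2*t) + t^3*e^(t) - 2*e^(3*t) + 6*e^(2*t) - 6*e^(t) + 2)/(t^3*e^(3*t) - 3*t^3*e^(2*t) + 3*t^3*e^(t) - t^3)

κ_3 = K^(3)(0) = 0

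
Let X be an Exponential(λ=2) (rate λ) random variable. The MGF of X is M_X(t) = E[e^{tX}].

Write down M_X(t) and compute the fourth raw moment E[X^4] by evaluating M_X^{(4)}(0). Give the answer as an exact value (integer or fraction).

E[X^4] = D^4[M](0) = 3/2

M_X(t) = 2/(2 - t)
D^4[M](t) = -48/(t^5 - 10*t^4 + 40*t^3 - 80*t^2 + 80*t - 32)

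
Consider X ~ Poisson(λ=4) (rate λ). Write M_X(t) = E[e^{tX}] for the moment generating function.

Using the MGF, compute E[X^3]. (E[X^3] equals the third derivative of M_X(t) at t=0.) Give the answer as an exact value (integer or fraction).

E[X^3] = M′′′(0) = 116

M_X(t) = e^(4*e^(t) - 4)
M′(t) = 4*e^(-4)*e^(t)*e^(4*e^(t))
M′′(t) = (16*e^(2*t)*e^(4*e^(t)) + 4*e^(t)*e^(4*e^(t)))*e^(-4)
M′′′(t) = (64*e^(3*t)*e^(4*e^(t)) + 48*e^(2*t)*e^(4*e^(t)) + 4*e^(t)*e^(4*e^(t)))*e^(-4)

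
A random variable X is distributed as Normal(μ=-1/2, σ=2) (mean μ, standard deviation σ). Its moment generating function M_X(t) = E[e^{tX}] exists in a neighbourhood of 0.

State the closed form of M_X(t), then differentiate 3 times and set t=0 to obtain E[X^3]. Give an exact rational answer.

M_X(t) = e^(2*t^2 - t/2)
M′(t) = 4*t*e^(-t/2)*e^(2*t^2) - e^(-t/2)*e^(2*t^2)/2
M′′(t) = (64*t^2*e^(2*t^2) - 16*t*e^(2*t^2) + 17*e^(2*t^2))*e^(-t/2)/4
M′′′(t) = (512*t^3*e^(2*t^2) - 192*t^2*e^(2*t^2) + 408*t*e^(2*t^2) - 49*e^(2*t^2))*e^(-t/2)/8

E[X^3] = M′′′(0) = -49/8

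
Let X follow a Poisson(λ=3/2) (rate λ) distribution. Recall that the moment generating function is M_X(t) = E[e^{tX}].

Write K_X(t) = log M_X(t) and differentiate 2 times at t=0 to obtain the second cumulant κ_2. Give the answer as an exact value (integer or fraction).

κ_2 = K′′(0) = 3/2

M_X(t) = e^(3*e^(t)/2 - 3/2)
K_X(t) = log M_X(t) = 3*e^(t)/2 - 3/2
K′(t) = 3*e^(t)/2
K′′(t) = 3*e^(t)/2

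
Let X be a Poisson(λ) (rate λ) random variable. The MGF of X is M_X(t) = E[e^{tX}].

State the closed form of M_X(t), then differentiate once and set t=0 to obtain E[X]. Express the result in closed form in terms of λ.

M_X(t) = e^(λ*(e^(t) - 1))
M^(1)(t) = λ*e^(-λ)*e^(t)*e^(λ*e^(t))

E[X] = M^(1)(0) = λ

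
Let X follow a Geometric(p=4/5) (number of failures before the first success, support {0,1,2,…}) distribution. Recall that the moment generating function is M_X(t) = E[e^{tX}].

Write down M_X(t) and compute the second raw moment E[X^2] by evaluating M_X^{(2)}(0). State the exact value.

M_X(t) = 4/(5*(1 - e^(t)/5))
M′(t) = 4*e^(t)/(e^(2*t) - 10*e^(t) + 25)
M′′(t) = (-4*e^(2*t) - 20*e^(t))/(e^(3*t) - 15*e^(2*t) + 75*e^(t) - 125)

E[X^2] = M′′(0) = 3/8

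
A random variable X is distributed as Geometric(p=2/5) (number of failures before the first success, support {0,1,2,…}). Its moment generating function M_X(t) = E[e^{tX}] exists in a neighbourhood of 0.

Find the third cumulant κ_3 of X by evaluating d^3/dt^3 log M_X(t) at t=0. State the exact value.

κ_3 = K^(3)(0) = 15

M_X(t) = 2/(5*(1 - 3*e^(t)/5))
K_X(t) = log M_X(t) = -log(1 - 3*e^(t)/5) - log(5) + log(2)
K^(3)(t) = (-45*e^(2*t) - 75*e^(t))/(27*e^(3*t) - 135*e^(2*t) + 225*e^(t) - 125)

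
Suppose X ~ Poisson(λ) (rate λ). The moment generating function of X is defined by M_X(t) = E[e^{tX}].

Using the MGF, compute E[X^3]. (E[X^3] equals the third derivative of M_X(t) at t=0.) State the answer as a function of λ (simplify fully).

M_X(t) = e^(λ*(e^(t) - 1))
dM/dt = λ*e^(-λ)*e^(t)*e^(λ*e^(t))
d^2M/dt^2 = (λ^2*e^(2*t)*e^(λ*e^(t)) + λ*e^(t)*e^(λ*e^(t)))*e^(-λ)
d^3M/dt^3 = (λ^3*e^(3*t)*e^(λ*e^(t)) + 3*λ^2*e^(2*t)*e^(λ*e^(t)) + λ*e^(t)*e^(λ*e^(t)))*e^(-λ)

E[X^3] = d^3M/dt^3 |_{t=0} = λ*(λ^2 + 3*λ + 1)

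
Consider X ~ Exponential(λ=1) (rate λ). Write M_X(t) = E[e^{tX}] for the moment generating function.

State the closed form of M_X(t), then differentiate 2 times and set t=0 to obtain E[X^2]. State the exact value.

E[X^2] = d^2M/dt^2 |_{t=0} = 2

M_X(t) = 1/(1 - t)
dM/dt = 1/(t^2 - 2*t + 1)
d^2M/dt^2 = -2/(t^3 - 3*t^2 + 3*t - 1)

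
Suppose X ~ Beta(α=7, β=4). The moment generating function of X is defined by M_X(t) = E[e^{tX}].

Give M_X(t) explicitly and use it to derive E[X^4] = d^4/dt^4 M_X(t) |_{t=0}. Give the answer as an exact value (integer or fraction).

E[X^4] = d^4M/dt^4 |_{t=0} = 30/143

M_X(t) = ₁F₁(7; 11; t)
dM/dt = 7*₁F₁(8; 12; t)/11
d^2M/dt^2 = 14*₁F₁(9; 13; t)/33
d^3M/dt^3 = 42*₁F₁(10; 14; t)/143
d^4M/dt^4 = 30*₁F₁(11; 15; t)/143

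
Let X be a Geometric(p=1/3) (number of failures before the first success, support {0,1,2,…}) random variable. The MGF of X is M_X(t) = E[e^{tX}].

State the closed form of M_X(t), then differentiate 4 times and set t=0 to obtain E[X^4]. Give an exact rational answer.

M_X(t) = 1/(3*(1 - 2*e^(t)/3))
dM/dt = 2*e^(t)/(4*e^(2*t) - 12*e^(t) + 9)
d^2M/dt^2 = (-4*e^(2*t) - 6*e^(t))/(8*e^(3*t) - 36*e^(2*t) + 54*e^(t) - 27)
d^3M/dt^3 = (8*e^(3*t) + 48*e^(2*t) + 18*e^(t))/(16*e^(4*t) - 96*e^(3*t) + 216*e^(2*t) - 216*e^(t) + 81)
d^4M/dt^4 = (-16*e^(4*t) - 264*e^(3*t) - 396*e^(2*t) - 54*e^(t))/(32*e^(5*t) - 240*e^(4*t) + 720*e^(3*t) - 1080*e^(2*t) + 810*e^(t) - 243)

E[X^4] = d^4M/dt^4 |_{t=0} = 730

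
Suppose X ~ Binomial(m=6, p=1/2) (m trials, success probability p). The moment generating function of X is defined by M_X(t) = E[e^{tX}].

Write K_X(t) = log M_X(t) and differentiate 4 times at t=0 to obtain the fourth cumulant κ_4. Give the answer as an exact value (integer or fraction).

κ_4 = K^(4)(0) = -3/4

M_X(t) = (e^(t)/2 + 1/2)^6
K_X(t) = log M_X(t) = 6*log(e^(t)/2 + 1/2)
K^(4)(t) = (6*e^(3*t) - 24*e^(2*t) + 6*e^(t))/(e^(4*t) + 4*e^(3*t) + 6*e^(2*t) + 4*e^(t) + 1)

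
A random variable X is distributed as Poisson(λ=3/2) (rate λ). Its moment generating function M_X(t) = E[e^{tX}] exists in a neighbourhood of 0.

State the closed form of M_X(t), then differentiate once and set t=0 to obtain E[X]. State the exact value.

E[X] = M′(0) = 3/2

M_X(t) = e^(3*e^(t)/2 - 3/2)
M′(t) = 3*e^(-3/2)*e^(t)*e^(3*e^(t)/2)/2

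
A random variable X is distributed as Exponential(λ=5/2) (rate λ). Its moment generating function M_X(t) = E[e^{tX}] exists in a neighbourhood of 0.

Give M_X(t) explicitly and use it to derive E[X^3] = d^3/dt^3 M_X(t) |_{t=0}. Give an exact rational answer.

M_X(t) = 5/(2*(5/2 - t))
dM/dt = 10/(4*t^2 - 20*t + 25)
d^2M/dt^2 = -40/(8*t^3 - 60*t^2 + 150*t - 125)
d^3M/dt^3 = 240/(16*t^4 - 160*t^3 + 600*t^2 - 1000*t + 625)

E[X^3] = d^3M/dt^3 |_{t=0} = 48/125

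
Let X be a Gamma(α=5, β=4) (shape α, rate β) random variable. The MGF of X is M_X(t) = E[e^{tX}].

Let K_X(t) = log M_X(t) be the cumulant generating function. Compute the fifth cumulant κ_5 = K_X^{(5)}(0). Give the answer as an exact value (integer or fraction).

κ_5 = K′′′′′(0) = 15/128

M_X(t) = 1024/(4 - t)^5
K_X(t) = log M_X(t) = -5*log(4 - t) + 10*log(2)
K′(t) = -5/(t - 4)
K′′(t) = 5/(t^2 - 8*t + 16)
K′′′(t) = -10/(t^3 - 12*t^2 + 48*t - 64)
K′′′′(t) = 30/(t^4 - 16*t^3 + 96*t^2 - 256*t + 256)
K′′′′′(t) = -120/(t^5 - 20*t^4 + 160*t^3 - 640*t^2 + 1280*t - 1024)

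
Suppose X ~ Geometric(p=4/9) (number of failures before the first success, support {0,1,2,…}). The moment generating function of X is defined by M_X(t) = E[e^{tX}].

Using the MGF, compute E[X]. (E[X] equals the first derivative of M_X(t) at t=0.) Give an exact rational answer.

E[X] = D[M](0) = 5/4

M_X(t) = 4/(9*(1 - 5*e^(t)/9))
D[M](t) = 20*e^(t)/(25*e^(2*t) - 90*e^(t) + 81)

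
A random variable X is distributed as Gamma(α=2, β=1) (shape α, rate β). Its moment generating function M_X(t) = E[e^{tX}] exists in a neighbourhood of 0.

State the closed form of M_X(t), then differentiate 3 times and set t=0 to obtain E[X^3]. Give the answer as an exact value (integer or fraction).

M_X(t) = (1 - t)^(-2)
M^(3)(t) = -24/(t^5 - 5*t^4 + 10*t^3 - 10*t^2 + 5*t - 1)

E[X^3] = M^(3)(0) = 24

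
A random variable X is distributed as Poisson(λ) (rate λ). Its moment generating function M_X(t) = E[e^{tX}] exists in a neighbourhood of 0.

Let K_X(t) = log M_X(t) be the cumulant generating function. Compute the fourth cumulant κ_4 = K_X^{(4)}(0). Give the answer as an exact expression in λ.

M_X(t) = e^(λ*(e^(t) - 1))
K_X(t) = log M_X(t) = λ*(e^(t) - 1)
K′(t) = λ*e^(t)
K′′(t) = λ*e^(t)
K′′′(t) = λ*e^(t)
K′′′′(t) = λ*e^(t)

κ_4 = K′′′′(0) = λ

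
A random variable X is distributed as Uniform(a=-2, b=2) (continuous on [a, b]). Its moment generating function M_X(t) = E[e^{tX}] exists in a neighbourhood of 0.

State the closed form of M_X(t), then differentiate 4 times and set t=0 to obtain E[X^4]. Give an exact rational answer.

M_X(t) = (e^(2*t) - e^(-2*t))/(4*t)
dM/dt = (2*t*e^(4*t) + 2*t - e^(4*t) + 1)*e^(-2*t)/(4*t^2)
d^2M/dt^2 = (2*t^2*e^(4*t) - 2*t^2 - 2*t*e^(4*t) - 2*t + e^(4*t) - 1)*e^(-2*t)/(2*t^3)
d^3M/dt^3 = (4*t^3*e^(4*t) + 4*t^3 - 6*t^2*e^(4*t) + 6*t^2 + 6*t*e^(4*t) + 6*t - 3*e^(4*t) + 3)*e^(-2*t)/(2*t^4)
d^4M/dt^4 = (4*t^4*e^(4*t) - 4*t^4 - 8*t^3*e^(4*t) - 8*t^3 + 12*t^2*e^(4*t) - 12*t^2 - 12*t*e^(4*t) - 12*t + 6*e^(4*t) - 6)*e^(-2*t)/t^5

E[X^4] = d^4M/dt^4 |_{t=0} = 16/5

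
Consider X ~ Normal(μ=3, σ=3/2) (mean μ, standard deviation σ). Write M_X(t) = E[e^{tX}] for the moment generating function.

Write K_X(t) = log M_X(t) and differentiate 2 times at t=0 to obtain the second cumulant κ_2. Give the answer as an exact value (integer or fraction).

κ_2 = d^2K/dt^2 |_{t=0} = 9/4

M_X(t) = e^(9*t^2/8 + 3*t)
K_X(t) = log M_X(t) = 9*t^2/8 + 3*t
dK/dt = 9*t/4 + 3
d^2K/dt^2 = 9/4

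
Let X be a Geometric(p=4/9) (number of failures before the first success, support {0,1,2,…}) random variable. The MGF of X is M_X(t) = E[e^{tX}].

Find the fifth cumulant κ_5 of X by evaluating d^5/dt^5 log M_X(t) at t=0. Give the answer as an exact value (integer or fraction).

κ_5 = D^5[K](0) = 43785/128

M_X(t) = 4/(9*(1 - 5*e^(t)/9))
K_X(t) = log M_X(t) = -log(1 - 5*e^(t)/9) - 2*log(3) + 2*log(2)
D^5[K](t) = (-5625*e^(4*t) - 111375*e^(3*t) - 200475*e^(2*t) - 32805*e^(t))/(3125*e^(5*t) - 28125*e^(4*t) + 101250*e^(3*t) - 182250*e^(2*t) + 164025*e^(t) - 59049)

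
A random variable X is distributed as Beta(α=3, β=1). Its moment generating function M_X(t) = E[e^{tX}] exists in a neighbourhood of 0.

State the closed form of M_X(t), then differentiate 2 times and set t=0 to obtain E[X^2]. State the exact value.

M_X(t) = ₁F₁(3; 4; t)
M^(2)(t) = 3*₁F₁(5; 6; t)/5

E[X^2] = M^(2)(0) = 3/5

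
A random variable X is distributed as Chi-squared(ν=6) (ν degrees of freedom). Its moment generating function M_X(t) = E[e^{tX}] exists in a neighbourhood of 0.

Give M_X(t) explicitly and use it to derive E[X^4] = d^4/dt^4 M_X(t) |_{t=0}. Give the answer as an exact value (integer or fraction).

M_X(t) = (1 - 2*t)^(-3)
M′(t) = 6/(16*t^4 - 32*t^3 + 24*t^2 - 8*t + 1)
M′′(t) = -48/(32*t^5 - 80*t^4 + 80*t^3 - 40*t^2 + 10*t - 1)
M′′′(t) = 480/(64*t^6 - 192*t^5 + 240*t^4 - 160*t^3 + 60*t^2 - 12*t + 1)
M′′′′(t) = -5760/(128*t^7 - 448*t^6 + 672*t^5 - 560*t^4 + 280*t^3 - 84*t^2 + 14*t - 1)

E[X^4] = M′′′′(0) = 5760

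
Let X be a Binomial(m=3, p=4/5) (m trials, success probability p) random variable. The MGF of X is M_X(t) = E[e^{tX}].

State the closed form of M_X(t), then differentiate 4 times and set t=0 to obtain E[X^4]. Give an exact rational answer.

M_X(t) = (4*e^(t)/5 + 1/5)^3
D^4[M](t) = 5184*e^(3*t)/125 + 768*e^(2*t)/125 + 12*e^(t)/125

E[X^4] = D^4[M](0) = 5964/125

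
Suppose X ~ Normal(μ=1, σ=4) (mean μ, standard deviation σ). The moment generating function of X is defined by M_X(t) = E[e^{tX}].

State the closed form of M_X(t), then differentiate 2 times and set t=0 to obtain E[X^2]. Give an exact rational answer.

E[X^2] = M^(2)(0) = 17

M_X(t) = e^(8*t^2 + t)
M^(2)(t) = 256*t^2*e^(t)*e^(8*t^2) + 32*t*e^(t)*e^(8*t^2) + 17*e^(t)*e^(8*t^2)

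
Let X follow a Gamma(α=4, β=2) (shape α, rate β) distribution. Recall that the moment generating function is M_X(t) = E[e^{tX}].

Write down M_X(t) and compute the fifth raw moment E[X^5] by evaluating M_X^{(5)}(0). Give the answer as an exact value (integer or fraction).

M_X(t) = 16/(2 - t)^4
M^(5)(t) = -107520/(t^9 - 18*t^8 + 144*t^7 - 672*t^6 + 2016*t^5 - 4032*t^4 + 5376*t^3 - 4608*t^2 + 2304*t - 512)

E[X^5] = M^(5)(0) = 210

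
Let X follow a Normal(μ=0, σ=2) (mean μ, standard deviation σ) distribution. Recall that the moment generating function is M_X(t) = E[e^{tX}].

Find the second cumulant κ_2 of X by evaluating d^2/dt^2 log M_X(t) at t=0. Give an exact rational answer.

M_X(t) = e^(2*t^2)
K_X(t) = log M_X(t) = 2*t^2
K′(t) = 4*t
K′′(t) = 4

κ_2 = K′′(0) = 4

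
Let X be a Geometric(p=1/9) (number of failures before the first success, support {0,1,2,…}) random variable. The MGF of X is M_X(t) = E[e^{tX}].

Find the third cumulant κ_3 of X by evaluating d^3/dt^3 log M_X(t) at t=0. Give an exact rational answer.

M_X(t) = 1/(9*(1 - 8*e^(t)/9))
K_X(t) = log M_X(t) = -log(1 - 8*e^(t)/9) - 2*log(3)
K^(3)(t) = (-576*e^(2*t) - 648*e^(t))/(512*e^(3*t) - 1728*e^(2*t) + 1944*e^(t) - 729)

κ_3 = K^(3)(0) = 1224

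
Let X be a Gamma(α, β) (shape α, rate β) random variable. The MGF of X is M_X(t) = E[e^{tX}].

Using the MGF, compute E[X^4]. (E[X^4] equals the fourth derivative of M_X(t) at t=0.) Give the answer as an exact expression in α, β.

M_X(t) = (β/(β - t))^α
dM/dt = -α*β^α*(1/(β - t))^α/(-β + t)
d^2M/dt^2 = (α^2*β^α*(1/(β - t))^α + α*β^α*(1/(β - t))^α)/(β^2 - 2*β*t + t^2)
d^3M/dt^3 = (-α^3*β^α*(1/(β - t))^α - 3*α^2*β^α*(1/(β - t))^α - 2*α*β^α*(1/(β - t))^α)/(-β^3 + 3*β^2*t - 3*β*t^2 + t^3)
d^4M/dt^4 = (α^4*β^α*(1/(β - t))^α + 6*α^3*β^α*(1/(β - t))^α + 11*α^2*β^α*(1/(β - t))^α + 6*α*β^α*(1/(β - t))^α)/(β^4 - 4*β^3*t + 6*β^2*t^2 - 4*β*t^3 + t^4)

E[X^4] = d^4M/dt^4 |_{t=0} = α*(α^3 + 6*α^2 + 11*α + 6)/β^4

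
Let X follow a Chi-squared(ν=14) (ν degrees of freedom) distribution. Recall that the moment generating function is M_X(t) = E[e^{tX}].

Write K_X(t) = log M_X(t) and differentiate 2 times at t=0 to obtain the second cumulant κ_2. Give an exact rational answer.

κ_2 = d^2K/dt^2 |_{t=0} = 28

M_X(t) = (1 - 2*t)^(-7)
K_X(t) = log M_X(t) = -7*log(1 - 2*t)
dK/dt = -14/(2*t - 1)
d^2K/dt^2 = 28/(4*t^2 - 4*t + 1)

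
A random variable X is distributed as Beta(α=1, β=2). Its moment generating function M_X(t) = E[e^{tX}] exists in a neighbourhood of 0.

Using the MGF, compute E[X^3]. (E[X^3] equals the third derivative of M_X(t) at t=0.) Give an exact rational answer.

E[X^3] = d^3M/dt^3 |_{t=0} = 1/10

M_X(t) = ₁F₁(1; 3; t)
dM/dt = ₁F₁(2; 4; t)/3
d^2M/dt^2 = ₁F₁(3; 5; t)/6
d^3M/dt^3 = ₁F₁(4; 6; t)/10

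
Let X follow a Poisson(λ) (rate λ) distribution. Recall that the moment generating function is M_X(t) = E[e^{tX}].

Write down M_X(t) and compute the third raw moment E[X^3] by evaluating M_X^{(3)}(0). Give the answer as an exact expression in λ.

E[X^3] = D^3[M](0) = λ*(λ^2 + 3*λ + 1)

M_X(t) = e^(λ*(e^(t) - 1))
D^3[M](t) = (λ^3*e^(3*t)*e^(λ*e^(t)) + 3*λ^2*e^(2*t)*e^(λ*e^(t)) + λ*e^(t)*e^(λ*e^(t)))*e^(-λ)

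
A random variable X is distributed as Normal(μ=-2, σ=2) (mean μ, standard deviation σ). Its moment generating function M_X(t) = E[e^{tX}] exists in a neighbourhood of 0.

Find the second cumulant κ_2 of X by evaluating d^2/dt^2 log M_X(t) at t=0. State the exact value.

M_X(t) = e^(2*t^2 - 2*t)
K_X(t) = log M_X(t) = 2*t^2 - 2*t
K^(2)(t) = 4

κ_2 = K^(2)(0) = 4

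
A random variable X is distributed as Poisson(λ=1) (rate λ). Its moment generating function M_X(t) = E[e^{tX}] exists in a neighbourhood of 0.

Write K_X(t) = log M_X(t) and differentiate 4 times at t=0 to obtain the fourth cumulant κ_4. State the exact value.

M_X(t) = e^(e^(t) - 1)
K_X(t) = log M_X(t) = e^(t) - 1
D^4[K](t) = e^(t)

κ_4 = D^4[K](0) = 1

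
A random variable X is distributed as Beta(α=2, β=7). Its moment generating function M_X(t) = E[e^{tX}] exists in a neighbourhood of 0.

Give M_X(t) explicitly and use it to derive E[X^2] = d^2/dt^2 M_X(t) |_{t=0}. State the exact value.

E[X^2] = D^2[M](0) = 1/15

M_X(t) = ₁F₁(2; 9; t)
D^2[M](t) = ₁F₁(4; 11; t)/15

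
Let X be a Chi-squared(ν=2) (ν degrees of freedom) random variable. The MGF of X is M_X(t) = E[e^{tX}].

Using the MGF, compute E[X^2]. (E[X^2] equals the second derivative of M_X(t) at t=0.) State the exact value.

E[X^2] = M′′(0) = 8

M_X(t) = 1/(1 - 2*t)
M′(t) = 2/(4*t^2 - 4*t + 1)
M′′(t) = -8/(8*t^3 - 12*t^2 + 6*t - 1)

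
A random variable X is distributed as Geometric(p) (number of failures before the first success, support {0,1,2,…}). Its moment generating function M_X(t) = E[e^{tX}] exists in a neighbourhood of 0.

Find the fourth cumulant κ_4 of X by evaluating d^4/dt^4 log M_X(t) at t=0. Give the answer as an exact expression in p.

κ_4 = K^(4)(0) = (-p^3 + 7*p^2 - 12*p + 6)/p^4

M_X(t) = p/(-(1 - p)*e^(t) + 1)
K_X(t) = log M_X(t) = log(p) - log(-(1 - p)*e^(t) + 1)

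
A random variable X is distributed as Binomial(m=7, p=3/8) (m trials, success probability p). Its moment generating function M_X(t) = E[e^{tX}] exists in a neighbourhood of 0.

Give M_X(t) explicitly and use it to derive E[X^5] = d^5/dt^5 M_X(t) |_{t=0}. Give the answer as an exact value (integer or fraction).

M_X(t) = (3*e^(t)/8 + 5/8)^7

E[X^5] = M′′′′′(0) = 2264577/4096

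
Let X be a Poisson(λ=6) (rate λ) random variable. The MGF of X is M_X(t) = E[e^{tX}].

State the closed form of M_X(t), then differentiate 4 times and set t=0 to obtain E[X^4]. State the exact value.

M_X(t) = e^(6*e^(t) - 6)
M^(4)(t) = (1296*e^(4*t)*e^(6*e^(t)) + 1296*e^(3*t)*e^(6*e^(t)) + 252*e^(2*t)*e^(6*e^(t)) + 6*e^(t)*e^(6*e^(t)))*e^(-6)

E[X^4] = M^(4)(0) = 2850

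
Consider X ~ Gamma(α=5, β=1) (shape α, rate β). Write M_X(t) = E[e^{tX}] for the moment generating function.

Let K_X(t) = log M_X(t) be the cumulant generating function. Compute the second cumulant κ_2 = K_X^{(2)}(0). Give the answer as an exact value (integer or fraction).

M_X(t) = (1 - t)^(-5)
K_X(t) = log M_X(t) = -5*log(1 - t)
K^(2)(t) = 5/(t^2 - 2*t + 1)

κ_2 = K^(2)(0) = 5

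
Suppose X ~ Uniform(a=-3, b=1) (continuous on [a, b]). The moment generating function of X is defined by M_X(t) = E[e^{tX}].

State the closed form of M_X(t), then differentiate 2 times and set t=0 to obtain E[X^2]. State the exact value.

M_X(t) = (e^(t) - e^(-3*t))/(4*t)
M^(2)(t) = (t^2*e^(4*t) - 9*t^2 - 2*t*e^(4*t) - 6*t + 2*e^(4*t) - 2)*e^(-3*t)/(4*t^3)

E[X^2] = M^(2)(0) = 7/3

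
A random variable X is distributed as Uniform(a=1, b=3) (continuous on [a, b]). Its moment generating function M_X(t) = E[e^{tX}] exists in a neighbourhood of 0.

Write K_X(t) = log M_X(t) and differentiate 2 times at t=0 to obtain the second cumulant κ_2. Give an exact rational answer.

κ_2 = K^(2)(0) = 1/3

M_X(t) = (e^(3*t) - e^(t))/(2*t)
K_X(t) = log M_X(t) = -log(t) + log(e^(3*t) - e^(t)) - log(2)
K^(2)(t) = (-4*t^2*e^(2*t) + e^(4*t) - 2*e^(2*t) + 1)/(t^2*e^(4*t) - 2*t^2*e^(2*t) + t^2)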